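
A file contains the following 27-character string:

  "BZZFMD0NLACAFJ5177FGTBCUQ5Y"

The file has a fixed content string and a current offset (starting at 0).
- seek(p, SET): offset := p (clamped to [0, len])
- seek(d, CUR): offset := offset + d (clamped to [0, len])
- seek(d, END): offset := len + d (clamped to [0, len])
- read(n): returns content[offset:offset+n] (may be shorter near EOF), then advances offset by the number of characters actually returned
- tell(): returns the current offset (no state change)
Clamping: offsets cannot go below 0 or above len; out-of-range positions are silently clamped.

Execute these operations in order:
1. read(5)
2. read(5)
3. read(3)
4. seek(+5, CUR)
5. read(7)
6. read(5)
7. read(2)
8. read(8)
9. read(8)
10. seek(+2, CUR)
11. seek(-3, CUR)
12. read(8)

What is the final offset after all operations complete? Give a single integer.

Answer: 27

Derivation:
After 1 (read(5)): returned 'BZZFM', offset=5
After 2 (read(5)): returned 'D0NLA', offset=10
After 3 (read(3)): returned 'CAF', offset=13
After 4 (seek(+5, CUR)): offset=18
After 5 (read(7)): returned 'FGTBCUQ', offset=25
After 6 (read(5)): returned '5Y', offset=27
After 7 (read(2)): returned '', offset=27
After 8 (read(8)): returned '', offset=27
After 9 (read(8)): returned '', offset=27
After 10 (seek(+2, CUR)): offset=27
After 11 (seek(-3, CUR)): offset=24
After 12 (read(8)): returned 'Q5Y', offset=27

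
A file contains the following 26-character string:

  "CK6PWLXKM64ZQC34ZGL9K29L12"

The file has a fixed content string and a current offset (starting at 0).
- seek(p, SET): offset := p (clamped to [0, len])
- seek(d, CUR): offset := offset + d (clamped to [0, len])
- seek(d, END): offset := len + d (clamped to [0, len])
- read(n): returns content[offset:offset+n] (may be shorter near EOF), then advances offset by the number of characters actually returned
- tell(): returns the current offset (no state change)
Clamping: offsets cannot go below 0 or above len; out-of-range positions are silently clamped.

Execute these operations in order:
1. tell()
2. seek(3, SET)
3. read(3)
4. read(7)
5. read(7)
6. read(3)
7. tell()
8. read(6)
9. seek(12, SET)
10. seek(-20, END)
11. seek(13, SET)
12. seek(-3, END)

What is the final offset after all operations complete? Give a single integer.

After 1 (tell()): offset=0
After 2 (seek(3, SET)): offset=3
After 3 (read(3)): returned 'PWL', offset=6
After 4 (read(7)): returned 'XKM64ZQ', offset=13
After 5 (read(7)): returned 'C34ZGL9', offset=20
After 6 (read(3)): returned 'K29', offset=23
After 7 (tell()): offset=23
After 8 (read(6)): returned 'L12', offset=26
After 9 (seek(12, SET)): offset=12
After 10 (seek(-20, END)): offset=6
After 11 (seek(13, SET)): offset=13
After 12 (seek(-3, END)): offset=23

Answer: 23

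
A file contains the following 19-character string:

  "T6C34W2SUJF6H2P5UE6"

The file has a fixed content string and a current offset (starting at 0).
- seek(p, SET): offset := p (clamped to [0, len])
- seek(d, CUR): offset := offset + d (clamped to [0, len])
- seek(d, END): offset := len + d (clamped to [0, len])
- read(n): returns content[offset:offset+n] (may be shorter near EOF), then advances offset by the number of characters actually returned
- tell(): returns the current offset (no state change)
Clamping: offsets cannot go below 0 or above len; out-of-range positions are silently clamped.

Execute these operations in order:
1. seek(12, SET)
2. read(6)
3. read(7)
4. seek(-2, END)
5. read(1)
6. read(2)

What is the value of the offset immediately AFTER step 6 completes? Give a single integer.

After 1 (seek(12, SET)): offset=12
After 2 (read(6)): returned 'H2P5UE', offset=18
After 3 (read(7)): returned '6', offset=19
After 4 (seek(-2, END)): offset=17
After 5 (read(1)): returned 'E', offset=18
After 6 (read(2)): returned '6', offset=19

Answer: 19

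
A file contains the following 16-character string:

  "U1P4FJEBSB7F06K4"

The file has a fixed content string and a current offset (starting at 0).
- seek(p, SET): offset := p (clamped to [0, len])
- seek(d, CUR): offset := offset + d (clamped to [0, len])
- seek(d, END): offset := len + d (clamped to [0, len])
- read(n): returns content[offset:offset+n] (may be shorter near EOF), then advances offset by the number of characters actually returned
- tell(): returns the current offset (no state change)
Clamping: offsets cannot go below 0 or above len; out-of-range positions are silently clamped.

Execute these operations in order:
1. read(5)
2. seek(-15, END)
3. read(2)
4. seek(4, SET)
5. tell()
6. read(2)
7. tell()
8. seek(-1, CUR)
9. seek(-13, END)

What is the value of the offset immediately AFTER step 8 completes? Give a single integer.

Answer: 5

Derivation:
After 1 (read(5)): returned 'U1P4F', offset=5
After 2 (seek(-15, END)): offset=1
After 3 (read(2)): returned '1P', offset=3
After 4 (seek(4, SET)): offset=4
After 5 (tell()): offset=4
After 6 (read(2)): returned 'FJ', offset=6
After 7 (tell()): offset=6
After 8 (seek(-1, CUR)): offset=5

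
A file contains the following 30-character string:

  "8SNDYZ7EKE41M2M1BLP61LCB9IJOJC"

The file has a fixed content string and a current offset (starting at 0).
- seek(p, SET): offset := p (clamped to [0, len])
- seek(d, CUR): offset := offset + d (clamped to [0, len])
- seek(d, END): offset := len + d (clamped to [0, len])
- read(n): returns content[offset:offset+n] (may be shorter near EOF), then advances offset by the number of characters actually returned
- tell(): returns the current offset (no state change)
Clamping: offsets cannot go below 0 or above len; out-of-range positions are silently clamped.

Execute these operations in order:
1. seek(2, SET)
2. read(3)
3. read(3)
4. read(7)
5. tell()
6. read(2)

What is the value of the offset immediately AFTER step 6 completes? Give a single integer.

Answer: 17

Derivation:
After 1 (seek(2, SET)): offset=2
After 2 (read(3)): returned 'NDY', offset=5
After 3 (read(3)): returned 'Z7E', offset=8
After 4 (read(7)): returned 'KE41M2M', offset=15
After 5 (tell()): offset=15
After 6 (read(2)): returned '1B', offset=17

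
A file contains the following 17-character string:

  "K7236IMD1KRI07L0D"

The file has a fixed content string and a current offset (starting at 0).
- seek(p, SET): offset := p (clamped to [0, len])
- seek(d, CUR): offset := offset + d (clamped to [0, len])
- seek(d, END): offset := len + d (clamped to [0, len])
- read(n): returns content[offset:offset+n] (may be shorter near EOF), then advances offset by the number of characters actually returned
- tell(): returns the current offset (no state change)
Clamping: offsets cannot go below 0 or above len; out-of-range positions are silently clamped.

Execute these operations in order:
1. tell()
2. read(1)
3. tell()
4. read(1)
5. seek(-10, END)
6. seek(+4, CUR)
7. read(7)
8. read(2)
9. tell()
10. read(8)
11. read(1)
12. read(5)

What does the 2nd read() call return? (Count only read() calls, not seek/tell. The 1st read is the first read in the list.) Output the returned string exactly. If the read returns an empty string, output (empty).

Answer: 7

Derivation:
After 1 (tell()): offset=0
After 2 (read(1)): returned 'K', offset=1
After 3 (tell()): offset=1
After 4 (read(1)): returned '7', offset=2
After 5 (seek(-10, END)): offset=7
After 6 (seek(+4, CUR)): offset=11
After 7 (read(7)): returned 'I07L0D', offset=17
After 8 (read(2)): returned '', offset=17
After 9 (tell()): offset=17
After 10 (read(8)): returned '', offset=17
After 11 (read(1)): returned '', offset=17
After 12 (read(5)): returned '', offset=17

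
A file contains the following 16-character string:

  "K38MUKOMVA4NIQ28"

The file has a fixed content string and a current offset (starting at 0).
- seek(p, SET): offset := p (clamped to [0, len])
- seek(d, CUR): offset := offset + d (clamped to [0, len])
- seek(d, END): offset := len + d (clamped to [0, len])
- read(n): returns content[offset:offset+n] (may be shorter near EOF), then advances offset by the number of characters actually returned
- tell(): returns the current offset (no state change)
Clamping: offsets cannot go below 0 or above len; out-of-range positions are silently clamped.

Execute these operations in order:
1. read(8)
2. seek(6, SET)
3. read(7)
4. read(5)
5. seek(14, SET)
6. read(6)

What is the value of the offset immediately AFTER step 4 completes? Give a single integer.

After 1 (read(8)): returned 'K38MUKOM', offset=8
After 2 (seek(6, SET)): offset=6
After 3 (read(7)): returned 'OMVA4NI', offset=13
After 4 (read(5)): returned 'Q28', offset=16

Answer: 16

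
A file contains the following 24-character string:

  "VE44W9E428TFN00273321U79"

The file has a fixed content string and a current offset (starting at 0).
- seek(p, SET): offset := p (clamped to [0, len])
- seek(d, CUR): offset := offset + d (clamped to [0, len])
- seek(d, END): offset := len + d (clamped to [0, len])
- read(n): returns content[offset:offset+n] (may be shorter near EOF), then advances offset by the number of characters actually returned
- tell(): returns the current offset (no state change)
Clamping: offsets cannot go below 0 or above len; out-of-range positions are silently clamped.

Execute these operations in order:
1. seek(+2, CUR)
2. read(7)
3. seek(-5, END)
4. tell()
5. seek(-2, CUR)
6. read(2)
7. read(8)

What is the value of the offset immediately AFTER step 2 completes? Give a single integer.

After 1 (seek(+2, CUR)): offset=2
After 2 (read(7)): returned '44W9E42', offset=9

Answer: 9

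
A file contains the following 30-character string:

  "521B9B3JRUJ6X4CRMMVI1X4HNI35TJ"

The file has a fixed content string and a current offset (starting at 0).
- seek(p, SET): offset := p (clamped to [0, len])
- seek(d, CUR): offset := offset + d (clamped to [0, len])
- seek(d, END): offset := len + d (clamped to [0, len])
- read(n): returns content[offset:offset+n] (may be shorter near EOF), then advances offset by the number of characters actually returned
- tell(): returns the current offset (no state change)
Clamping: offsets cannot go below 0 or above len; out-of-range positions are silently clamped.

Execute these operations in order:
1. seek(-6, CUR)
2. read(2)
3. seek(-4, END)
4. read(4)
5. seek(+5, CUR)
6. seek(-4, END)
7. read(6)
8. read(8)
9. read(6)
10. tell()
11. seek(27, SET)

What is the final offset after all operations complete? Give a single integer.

After 1 (seek(-6, CUR)): offset=0
After 2 (read(2)): returned '52', offset=2
After 3 (seek(-4, END)): offset=26
After 4 (read(4)): returned '35TJ', offset=30
After 5 (seek(+5, CUR)): offset=30
After 6 (seek(-4, END)): offset=26
After 7 (read(6)): returned '35TJ', offset=30
After 8 (read(8)): returned '', offset=30
After 9 (read(6)): returned '', offset=30
After 10 (tell()): offset=30
After 11 (seek(27, SET)): offset=27

Answer: 27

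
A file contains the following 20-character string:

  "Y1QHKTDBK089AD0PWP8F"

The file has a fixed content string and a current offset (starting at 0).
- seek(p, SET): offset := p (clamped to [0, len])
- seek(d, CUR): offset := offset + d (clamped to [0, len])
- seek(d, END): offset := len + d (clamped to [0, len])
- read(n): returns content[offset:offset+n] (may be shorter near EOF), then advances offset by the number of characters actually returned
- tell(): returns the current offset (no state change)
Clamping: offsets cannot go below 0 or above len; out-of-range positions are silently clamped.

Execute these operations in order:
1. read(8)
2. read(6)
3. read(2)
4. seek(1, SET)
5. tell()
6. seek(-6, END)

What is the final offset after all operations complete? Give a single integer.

Answer: 14

Derivation:
After 1 (read(8)): returned 'Y1QHKTDB', offset=8
After 2 (read(6)): returned 'K089AD', offset=14
After 3 (read(2)): returned '0P', offset=16
After 4 (seek(1, SET)): offset=1
After 5 (tell()): offset=1
After 6 (seek(-6, END)): offset=14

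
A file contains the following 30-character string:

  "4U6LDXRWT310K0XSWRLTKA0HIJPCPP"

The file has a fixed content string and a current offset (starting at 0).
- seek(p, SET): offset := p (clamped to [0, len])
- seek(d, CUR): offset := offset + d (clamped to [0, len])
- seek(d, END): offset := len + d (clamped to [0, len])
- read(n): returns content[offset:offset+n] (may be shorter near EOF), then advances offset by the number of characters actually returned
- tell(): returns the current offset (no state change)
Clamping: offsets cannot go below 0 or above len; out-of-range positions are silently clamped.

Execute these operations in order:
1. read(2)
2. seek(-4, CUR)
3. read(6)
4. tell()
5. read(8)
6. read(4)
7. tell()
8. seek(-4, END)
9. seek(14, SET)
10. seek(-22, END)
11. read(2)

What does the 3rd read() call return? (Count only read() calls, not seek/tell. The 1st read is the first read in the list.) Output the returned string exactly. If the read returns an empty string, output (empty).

After 1 (read(2)): returned '4U', offset=2
After 2 (seek(-4, CUR)): offset=0
After 3 (read(6)): returned '4U6LDX', offset=6
After 4 (tell()): offset=6
After 5 (read(8)): returned 'RWT310K0', offset=14
After 6 (read(4)): returned 'XSWR', offset=18
After 7 (tell()): offset=18
After 8 (seek(-4, END)): offset=26
After 9 (seek(14, SET)): offset=14
After 10 (seek(-22, END)): offset=8
After 11 (read(2)): returned 'T3', offset=10

Answer: RWT310K0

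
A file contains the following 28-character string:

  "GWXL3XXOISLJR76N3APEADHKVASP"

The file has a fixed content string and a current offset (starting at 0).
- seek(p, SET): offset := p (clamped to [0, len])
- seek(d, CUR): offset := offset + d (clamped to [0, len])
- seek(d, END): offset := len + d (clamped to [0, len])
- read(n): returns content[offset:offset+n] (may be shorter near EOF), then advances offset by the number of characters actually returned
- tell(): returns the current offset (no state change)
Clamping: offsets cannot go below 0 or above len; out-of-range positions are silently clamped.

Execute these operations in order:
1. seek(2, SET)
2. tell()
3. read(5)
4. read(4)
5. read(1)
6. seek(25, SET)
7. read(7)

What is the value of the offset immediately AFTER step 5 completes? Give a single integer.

Answer: 12

Derivation:
After 1 (seek(2, SET)): offset=2
After 2 (tell()): offset=2
After 3 (read(5)): returned 'XL3XX', offset=7
After 4 (read(4)): returned 'OISL', offset=11
After 5 (read(1)): returned 'J', offset=12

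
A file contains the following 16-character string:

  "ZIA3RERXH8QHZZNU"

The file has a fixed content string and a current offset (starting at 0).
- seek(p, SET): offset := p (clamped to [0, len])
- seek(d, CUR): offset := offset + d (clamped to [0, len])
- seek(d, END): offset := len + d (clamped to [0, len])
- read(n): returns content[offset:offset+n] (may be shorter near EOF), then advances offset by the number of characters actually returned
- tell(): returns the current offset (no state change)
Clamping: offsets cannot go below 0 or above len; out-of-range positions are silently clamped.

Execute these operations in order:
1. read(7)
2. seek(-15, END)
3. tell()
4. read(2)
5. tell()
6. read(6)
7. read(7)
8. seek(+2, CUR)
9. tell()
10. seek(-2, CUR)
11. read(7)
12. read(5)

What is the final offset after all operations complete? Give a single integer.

Answer: 16

Derivation:
After 1 (read(7)): returned 'ZIA3RER', offset=7
After 2 (seek(-15, END)): offset=1
After 3 (tell()): offset=1
After 4 (read(2)): returned 'IA', offset=3
After 5 (tell()): offset=3
After 6 (read(6)): returned '3RERXH', offset=9
After 7 (read(7)): returned '8QHZZNU', offset=16
After 8 (seek(+2, CUR)): offset=16
After 9 (tell()): offset=16
After 10 (seek(-2, CUR)): offset=14
After 11 (read(7)): returned 'NU', offset=16
After 12 (read(5)): returned '', offset=16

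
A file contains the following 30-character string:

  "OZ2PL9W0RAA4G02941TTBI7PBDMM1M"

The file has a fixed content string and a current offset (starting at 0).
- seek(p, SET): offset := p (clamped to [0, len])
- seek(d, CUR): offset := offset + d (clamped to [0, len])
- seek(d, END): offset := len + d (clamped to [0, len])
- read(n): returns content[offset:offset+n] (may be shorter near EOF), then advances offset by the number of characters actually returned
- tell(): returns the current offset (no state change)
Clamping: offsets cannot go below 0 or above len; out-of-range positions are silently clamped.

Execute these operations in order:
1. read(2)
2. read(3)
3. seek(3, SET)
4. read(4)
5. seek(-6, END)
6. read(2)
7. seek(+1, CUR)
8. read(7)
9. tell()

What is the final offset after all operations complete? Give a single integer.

Answer: 30

Derivation:
After 1 (read(2)): returned 'OZ', offset=2
After 2 (read(3)): returned '2PL', offset=5
After 3 (seek(3, SET)): offset=3
After 4 (read(4)): returned 'PL9W', offset=7
After 5 (seek(-6, END)): offset=24
After 6 (read(2)): returned 'BD', offset=26
After 7 (seek(+1, CUR)): offset=27
After 8 (read(7)): returned 'M1M', offset=30
After 9 (tell()): offset=30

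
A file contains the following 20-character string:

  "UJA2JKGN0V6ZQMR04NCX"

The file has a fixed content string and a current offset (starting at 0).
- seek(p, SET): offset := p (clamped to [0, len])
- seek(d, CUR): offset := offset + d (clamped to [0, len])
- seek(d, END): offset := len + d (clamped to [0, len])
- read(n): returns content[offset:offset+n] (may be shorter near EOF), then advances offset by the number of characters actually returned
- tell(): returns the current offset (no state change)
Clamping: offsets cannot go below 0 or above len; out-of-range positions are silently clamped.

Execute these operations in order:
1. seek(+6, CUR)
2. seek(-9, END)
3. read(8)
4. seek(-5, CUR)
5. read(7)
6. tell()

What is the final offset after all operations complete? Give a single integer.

After 1 (seek(+6, CUR)): offset=6
After 2 (seek(-9, END)): offset=11
After 3 (read(8)): returned 'ZQMR04NC', offset=19
After 4 (seek(-5, CUR)): offset=14
After 5 (read(7)): returned 'R04NCX', offset=20
After 6 (tell()): offset=20

Answer: 20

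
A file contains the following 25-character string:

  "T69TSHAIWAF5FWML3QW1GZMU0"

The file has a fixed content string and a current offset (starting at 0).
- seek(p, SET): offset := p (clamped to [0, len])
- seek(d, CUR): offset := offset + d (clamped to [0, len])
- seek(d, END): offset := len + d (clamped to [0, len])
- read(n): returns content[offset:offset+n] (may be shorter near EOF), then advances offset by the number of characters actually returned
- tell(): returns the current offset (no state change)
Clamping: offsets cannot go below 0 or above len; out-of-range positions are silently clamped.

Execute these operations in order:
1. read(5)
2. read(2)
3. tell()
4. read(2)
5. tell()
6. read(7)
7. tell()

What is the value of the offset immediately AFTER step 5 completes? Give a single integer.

After 1 (read(5)): returned 'T69TS', offset=5
After 2 (read(2)): returned 'HA', offset=7
After 3 (tell()): offset=7
After 4 (read(2)): returned 'IW', offset=9
After 5 (tell()): offset=9

Answer: 9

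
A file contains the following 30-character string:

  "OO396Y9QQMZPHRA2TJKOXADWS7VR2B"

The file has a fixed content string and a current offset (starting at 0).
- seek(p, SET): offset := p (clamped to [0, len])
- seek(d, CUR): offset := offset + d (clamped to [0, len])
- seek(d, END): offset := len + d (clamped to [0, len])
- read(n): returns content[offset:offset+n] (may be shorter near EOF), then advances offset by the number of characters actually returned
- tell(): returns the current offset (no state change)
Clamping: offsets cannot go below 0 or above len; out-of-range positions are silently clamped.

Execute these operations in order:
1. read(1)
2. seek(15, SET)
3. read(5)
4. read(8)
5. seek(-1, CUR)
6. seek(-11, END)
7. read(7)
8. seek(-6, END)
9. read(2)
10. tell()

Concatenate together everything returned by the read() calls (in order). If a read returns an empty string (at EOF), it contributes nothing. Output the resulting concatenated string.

Answer: O2TJKOXADWS7VROXADWS7S7

Derivation:
After 1 (read(1)): returned 'O', offset=1
After 2 (seek(15, SET)): offset=15
After 3 (read(5)): returned '2TJKO', offset=20
After 4 (read(8)): returned 'XADWS7VR', offset=28
After 5 (seek(-1, CUR)): offset=27
After 6 (seek(-11, END)): offset=19
After 7 (read(7)): returned 'OXADWS7', offset=26
After 8 (seek(-6, END)): offset=24
After 9 (read(2)): returned 'S7', offset=26
After 10 (tell()): offset=26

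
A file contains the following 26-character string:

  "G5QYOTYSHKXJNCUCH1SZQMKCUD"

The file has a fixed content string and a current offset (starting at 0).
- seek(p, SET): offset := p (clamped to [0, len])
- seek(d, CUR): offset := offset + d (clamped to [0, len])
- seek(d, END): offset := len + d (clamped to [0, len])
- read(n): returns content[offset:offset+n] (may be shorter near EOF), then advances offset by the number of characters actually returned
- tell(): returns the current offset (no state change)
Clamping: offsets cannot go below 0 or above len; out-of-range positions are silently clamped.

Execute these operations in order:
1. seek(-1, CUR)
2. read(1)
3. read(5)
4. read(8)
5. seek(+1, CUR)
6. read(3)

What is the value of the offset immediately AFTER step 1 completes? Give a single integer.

After 1 (seek(-1, CUR)): offset=0

Answer: 0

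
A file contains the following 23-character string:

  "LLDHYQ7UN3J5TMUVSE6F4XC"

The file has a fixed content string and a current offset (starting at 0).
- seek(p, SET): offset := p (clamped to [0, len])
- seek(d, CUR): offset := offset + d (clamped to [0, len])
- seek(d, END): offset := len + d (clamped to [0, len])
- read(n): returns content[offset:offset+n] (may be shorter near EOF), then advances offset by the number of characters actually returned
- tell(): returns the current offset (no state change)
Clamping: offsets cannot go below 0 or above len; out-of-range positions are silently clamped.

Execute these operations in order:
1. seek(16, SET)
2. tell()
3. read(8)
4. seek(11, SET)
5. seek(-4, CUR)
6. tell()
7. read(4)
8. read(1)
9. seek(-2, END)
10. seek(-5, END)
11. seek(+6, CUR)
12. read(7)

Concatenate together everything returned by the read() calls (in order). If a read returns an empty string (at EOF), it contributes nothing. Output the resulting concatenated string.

After 1 (seek(16, SET)): offset=16
After 2 (tell()): offset=16
After 3 (read(8)): returned 'SE6F4XC', offset=23
After 4 (seek(11, SET)): offset=11
After 5 (seek(-4, CUR)): offset=7
After 6 (tell()): offset=7
After 7 (read(4)): returned 'UN3J', offset=11
After 8 (read(1)): returned '5', offset=12
After 9 (seek(-2, END)): offset=21
After 10 (seek(-5, END)): offset=18
After 11 (seek(+6, CUR)): offset=23
After 12 (read(7)): returned '', offset=23

Answer: SE6F4XCUN3J5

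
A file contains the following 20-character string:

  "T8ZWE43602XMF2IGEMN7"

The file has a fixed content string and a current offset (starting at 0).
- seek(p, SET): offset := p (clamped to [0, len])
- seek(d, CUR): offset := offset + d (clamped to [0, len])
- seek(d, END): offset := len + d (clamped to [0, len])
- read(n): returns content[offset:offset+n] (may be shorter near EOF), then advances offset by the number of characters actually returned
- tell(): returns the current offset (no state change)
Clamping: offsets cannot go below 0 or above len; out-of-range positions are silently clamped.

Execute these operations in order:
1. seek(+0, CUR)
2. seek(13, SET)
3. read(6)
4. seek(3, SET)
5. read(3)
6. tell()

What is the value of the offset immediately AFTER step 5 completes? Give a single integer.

Answer: 6

Derivation:
After 1 (seek(+0, CUR)): offset=0
After 2 (seek(13, SET)): offset=13
After 3 (read(6)): returned '2IGEMN', offset=19
After 4 (seek(3, SET)): offset=3
After 5 (read(3)): returned 'WE4', offset=6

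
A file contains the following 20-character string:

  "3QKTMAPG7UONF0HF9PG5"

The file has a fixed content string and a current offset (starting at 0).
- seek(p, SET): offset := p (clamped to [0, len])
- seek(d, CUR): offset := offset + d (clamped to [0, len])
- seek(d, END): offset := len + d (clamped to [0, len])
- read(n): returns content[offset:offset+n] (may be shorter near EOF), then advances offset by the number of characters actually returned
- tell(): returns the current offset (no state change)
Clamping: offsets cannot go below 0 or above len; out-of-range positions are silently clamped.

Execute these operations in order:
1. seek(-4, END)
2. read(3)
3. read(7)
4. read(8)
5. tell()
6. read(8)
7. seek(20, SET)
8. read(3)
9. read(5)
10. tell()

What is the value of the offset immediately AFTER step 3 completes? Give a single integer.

After 1 (seek(-4, END)): offset=16
After 2 (read(3)): returned '9PG', offset=19
After 3 (read(7)): returned '5', offset=20

Answer: 20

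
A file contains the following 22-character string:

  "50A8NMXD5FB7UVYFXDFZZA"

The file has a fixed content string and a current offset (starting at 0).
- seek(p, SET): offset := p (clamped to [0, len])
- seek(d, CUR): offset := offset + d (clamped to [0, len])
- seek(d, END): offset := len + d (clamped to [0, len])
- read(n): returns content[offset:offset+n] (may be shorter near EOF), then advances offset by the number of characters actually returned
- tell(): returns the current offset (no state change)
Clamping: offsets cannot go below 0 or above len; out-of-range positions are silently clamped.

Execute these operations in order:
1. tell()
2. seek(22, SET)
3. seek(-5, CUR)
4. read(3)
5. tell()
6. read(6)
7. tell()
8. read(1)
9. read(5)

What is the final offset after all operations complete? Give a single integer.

Answer: 22

Derivation:
After 1 (tell()): offset=0
After 2 (seek(22, SET)): offset=22
After 3 (seek(-5, CUR)): offset=17
After 4 (read(3)): returned 'DFZ', offset=20
After 5 (tell()): offset=20
After 6 (read(6)): returned 'ZA', offset=22
After 7 (tell()): offset=22
After 8 (read(1)): returned '', offset=22
After 9 (read(5)): returned '', offset=22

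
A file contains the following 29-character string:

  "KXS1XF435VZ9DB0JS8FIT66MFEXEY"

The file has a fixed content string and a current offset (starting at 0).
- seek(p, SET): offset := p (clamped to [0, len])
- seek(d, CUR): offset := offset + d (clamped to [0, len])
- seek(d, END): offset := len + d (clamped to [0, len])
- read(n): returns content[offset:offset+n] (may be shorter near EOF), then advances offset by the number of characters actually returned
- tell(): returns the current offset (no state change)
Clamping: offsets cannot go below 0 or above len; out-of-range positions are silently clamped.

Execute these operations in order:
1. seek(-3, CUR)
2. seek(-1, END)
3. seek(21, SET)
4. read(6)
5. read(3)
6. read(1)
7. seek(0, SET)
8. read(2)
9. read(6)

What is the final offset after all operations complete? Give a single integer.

After 1 (seek(-3, CUR)): offset=0
After 2 (seek(-1, END)): offset=28
After 3 (seek(21, SET)): offset=21
After 4 (read(6)): returned '66MFEX', offset=27
After 5 (read(3)): returned 'EY', offset=29
After 6 (read(1)): returned '', offset=29
After 7 (seek(0, SET)): offset=0
After 8 (read(2)): returned 'KX', offset=2
After 9 (read(6)): returned 'S1XF43', offset=8

Answer: 8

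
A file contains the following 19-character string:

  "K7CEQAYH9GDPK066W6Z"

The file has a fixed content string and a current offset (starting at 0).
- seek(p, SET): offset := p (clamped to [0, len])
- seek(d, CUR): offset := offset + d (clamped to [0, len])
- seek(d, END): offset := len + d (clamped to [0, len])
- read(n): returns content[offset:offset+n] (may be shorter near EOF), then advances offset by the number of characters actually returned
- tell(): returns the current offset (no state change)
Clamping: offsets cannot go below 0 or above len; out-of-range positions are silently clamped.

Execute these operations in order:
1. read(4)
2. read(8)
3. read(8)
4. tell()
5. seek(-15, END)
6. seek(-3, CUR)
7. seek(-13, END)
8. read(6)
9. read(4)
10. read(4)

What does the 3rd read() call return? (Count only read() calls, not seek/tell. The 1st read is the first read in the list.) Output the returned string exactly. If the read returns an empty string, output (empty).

After 1 (read(4)): returned 'K7CE', offset=4
After 2 (read(8)): returned 'QAYH9GDP', offset=12
After 3 (read(8)): returned 'K066W6Z', offset=19
After 4 (tell()): offset=19
After 5 (seek(-15, END)): offset=4
After 6 (seek(-3, CUR)): offset=1
After 7 (seek(-13, END)): offset=6
After 8 (read(6)): returned 'YH9GDP', offset=12
After 9 (read(4)): returned 'K066', offset=16
After 10 (read(4)): returned 'W6Z', offset=19

Answer: K066W6Z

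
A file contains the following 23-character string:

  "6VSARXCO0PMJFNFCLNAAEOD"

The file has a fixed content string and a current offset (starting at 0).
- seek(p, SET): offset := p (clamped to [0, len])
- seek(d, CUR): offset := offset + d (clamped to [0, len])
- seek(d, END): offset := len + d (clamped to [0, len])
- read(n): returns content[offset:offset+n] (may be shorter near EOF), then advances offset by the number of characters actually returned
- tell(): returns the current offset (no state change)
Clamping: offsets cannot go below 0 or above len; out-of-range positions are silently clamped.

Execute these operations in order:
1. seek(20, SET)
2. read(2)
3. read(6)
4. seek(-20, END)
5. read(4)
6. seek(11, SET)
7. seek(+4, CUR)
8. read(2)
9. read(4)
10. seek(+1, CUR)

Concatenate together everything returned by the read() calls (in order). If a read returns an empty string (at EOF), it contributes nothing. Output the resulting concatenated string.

After 1 (seek(20, SET)): offset=20
After 2 (read(2)): returned 'EO', offset=22
After 3 (read(6)): returned 'D', offset=23
After 4 (seek(-20, END)): offset=3
After 5 (read(4)): returned 'ARXC', offset=7
After 6 (seek(11, SET)): offset=11
After 7 (seek(+4, CUR)): offset=15
After 8 (read(2)): returned 'CL', offset=17
After 9 (read(4)): returned 'NAAE', offset=21
After 10 (seek(+1, CUR)): offset=22

Answer: EODARXCCLNAAE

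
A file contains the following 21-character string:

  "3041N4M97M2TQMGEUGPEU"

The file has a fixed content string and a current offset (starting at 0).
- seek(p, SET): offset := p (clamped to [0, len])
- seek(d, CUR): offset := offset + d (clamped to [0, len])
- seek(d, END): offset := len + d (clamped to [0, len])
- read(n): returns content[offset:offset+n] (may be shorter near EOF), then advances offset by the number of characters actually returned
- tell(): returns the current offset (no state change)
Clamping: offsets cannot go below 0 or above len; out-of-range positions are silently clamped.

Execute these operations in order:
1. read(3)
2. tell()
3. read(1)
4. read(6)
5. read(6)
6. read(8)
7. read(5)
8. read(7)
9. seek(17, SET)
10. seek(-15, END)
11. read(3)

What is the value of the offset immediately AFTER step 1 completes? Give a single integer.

After 1 (read(3)): returned '304', offset=3

Answer: 3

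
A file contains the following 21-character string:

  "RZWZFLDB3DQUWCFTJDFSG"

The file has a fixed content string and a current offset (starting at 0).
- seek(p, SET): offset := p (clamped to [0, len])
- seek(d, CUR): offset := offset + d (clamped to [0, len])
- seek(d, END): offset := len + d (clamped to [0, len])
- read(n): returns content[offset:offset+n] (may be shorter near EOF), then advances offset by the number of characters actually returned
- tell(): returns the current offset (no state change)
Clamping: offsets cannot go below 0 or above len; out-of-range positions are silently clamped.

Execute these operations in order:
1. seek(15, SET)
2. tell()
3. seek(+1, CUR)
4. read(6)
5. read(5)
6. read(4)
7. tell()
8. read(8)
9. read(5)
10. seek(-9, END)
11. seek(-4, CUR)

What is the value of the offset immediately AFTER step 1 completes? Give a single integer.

After 1 (seek(15, SET)): offset=15

Answer: 15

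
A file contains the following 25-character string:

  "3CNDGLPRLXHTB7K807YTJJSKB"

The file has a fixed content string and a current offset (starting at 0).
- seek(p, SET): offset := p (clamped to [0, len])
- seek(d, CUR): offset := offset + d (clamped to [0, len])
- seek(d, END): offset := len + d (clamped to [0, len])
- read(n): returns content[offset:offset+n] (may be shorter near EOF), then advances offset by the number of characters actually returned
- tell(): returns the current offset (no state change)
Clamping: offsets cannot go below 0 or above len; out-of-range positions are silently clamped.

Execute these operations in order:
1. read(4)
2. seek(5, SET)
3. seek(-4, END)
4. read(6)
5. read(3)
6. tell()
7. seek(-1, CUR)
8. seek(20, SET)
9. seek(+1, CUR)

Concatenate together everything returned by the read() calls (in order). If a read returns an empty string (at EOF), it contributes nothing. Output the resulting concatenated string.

Answer: 3CNDJSKB

Derivation:
After 1 (read(4)): returned '3CND', offset=4
After 2 (seek(5, SET)): offset=5
After 3 (seek(-4, END)): offset=21
After 4 (read(6)): returned 'JSKB', offset=25
After 5 (read(3)): returned '', offset=25
After 6 (tell()): offset=25
After 7 (seek(-1, CUR)): offset=24
After 8 (seek(20, SET)): offset=20
After 9 (seek(+1, CUR)): offset=21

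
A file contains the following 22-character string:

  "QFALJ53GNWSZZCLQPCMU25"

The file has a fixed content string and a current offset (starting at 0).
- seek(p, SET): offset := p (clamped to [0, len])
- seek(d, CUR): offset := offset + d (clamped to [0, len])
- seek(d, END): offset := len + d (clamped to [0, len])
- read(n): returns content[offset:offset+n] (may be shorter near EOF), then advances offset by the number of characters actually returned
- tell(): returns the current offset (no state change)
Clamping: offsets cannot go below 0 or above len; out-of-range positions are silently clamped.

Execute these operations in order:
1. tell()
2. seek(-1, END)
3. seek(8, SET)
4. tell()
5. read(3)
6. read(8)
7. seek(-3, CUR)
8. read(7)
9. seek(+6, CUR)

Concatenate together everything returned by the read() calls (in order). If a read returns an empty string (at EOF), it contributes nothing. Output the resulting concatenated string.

Answer: NWSZZCLQPCMPCMU25

Derivation:
After 1 (tell()): offset=0
After 2 (seek(-1, END)): offset=21
After 3 (seek(8, SET)): offset=8
After 4 (tell()): offset=8
After 5 (read(3)): returned 'NWS', offset=11
After 6 (read(8)): returned 'ZZCLQPCM', offset=19
After 7 (seek(-3, CUR)): offset=16
After 8 (read(7)): returned 'PCMU25', offset=22
After 9 (seek(+6, CUR)): offset=22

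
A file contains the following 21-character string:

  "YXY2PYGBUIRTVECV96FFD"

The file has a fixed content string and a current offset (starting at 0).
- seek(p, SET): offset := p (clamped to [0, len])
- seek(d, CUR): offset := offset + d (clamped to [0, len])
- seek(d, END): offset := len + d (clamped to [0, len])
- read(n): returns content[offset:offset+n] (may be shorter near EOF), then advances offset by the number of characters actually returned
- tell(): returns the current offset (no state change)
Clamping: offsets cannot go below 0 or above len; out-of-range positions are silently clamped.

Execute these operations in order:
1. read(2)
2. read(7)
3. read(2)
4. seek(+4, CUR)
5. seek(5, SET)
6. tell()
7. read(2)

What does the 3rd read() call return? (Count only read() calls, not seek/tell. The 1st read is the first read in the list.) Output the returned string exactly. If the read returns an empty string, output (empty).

After 1 (read(2)): returned 'YX', offset=2
After 2 (read(7)): returned 'Y2PYGBU', offset=9
After 3 (read(2)): returned 'IR', offset=11
After 4 (seek(+4, CUR)): offset=15
After 5 (seek(5, SET)): offset=5
After 6 (tell()): offset=5
After 7 (read(2)): returned 'YG', offset=7

Answer: IR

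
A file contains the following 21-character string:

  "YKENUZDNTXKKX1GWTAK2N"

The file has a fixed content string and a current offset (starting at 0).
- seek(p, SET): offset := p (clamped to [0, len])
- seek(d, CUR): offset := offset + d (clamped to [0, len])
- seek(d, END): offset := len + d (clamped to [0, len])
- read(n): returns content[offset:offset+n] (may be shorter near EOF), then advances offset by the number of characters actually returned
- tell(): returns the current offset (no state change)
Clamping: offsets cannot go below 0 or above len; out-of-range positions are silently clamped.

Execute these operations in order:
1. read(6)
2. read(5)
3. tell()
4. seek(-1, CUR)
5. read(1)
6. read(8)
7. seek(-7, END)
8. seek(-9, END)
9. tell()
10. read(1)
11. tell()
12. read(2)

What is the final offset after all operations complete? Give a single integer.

After 1 (read(6)): returned 'YKENUZ', offset=6
After 2 (read(5)): returned 'DNTXK', offset=11
After 3 (tell()): offset=11
After 4 (seek(-1, CUR)): offset=10
After 5 (read(1)): returned 'K', offset=11
After 6 (read(8)): returned 'KX1GWTAK', offset=19
After 7 (seek(-7, END)): offset=14
After 8 (seek(-9, END)): offset=12
After 9 (tell()): offset=12
After 10 (read(1)): returned 'X', offset=13
After 11 (tell()): offset=13
After 12 (read(2)): returned '1G', offset=15

Answer: 15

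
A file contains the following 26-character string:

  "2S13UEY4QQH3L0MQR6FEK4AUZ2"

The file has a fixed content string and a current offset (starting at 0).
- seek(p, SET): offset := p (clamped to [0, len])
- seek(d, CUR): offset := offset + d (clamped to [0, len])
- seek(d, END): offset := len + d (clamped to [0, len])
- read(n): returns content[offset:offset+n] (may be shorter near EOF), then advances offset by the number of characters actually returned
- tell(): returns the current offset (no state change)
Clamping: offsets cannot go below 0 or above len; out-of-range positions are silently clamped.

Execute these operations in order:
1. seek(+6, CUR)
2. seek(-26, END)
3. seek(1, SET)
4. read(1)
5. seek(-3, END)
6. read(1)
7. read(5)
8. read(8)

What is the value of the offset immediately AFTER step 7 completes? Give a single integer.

After 1 (seek(+6, CUR)): offset=6
After 2 (seek(-26, END)): offset=0
After 3 (seek(1, SET)): offset=1
After 4 (read(1)): returned 'S', offset=2
After 5 (seek(-3, END)): offset=23
After 6 (read(1)): returned 'U', offset=24
After 7 (read(5)): returned 'Z2', offset=26

Answer: 26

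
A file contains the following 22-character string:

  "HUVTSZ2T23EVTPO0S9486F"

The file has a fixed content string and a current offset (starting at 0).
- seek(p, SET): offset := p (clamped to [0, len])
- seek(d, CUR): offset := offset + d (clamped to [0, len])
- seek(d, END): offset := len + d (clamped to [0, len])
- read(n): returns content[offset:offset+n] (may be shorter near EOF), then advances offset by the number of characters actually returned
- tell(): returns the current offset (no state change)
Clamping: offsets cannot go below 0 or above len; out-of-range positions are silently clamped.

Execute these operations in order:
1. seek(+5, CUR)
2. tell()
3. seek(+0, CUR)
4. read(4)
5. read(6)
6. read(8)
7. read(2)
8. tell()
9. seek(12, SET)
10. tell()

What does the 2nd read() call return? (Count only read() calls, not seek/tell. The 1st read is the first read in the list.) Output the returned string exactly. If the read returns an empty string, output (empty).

Answer: 3EVTPO

Derivation:
After 1 (seek(+5, CUR)): offset=5
After 2 (tell()): offset=5
After 3 (seek(+0, CUR)): offset=5
After 4 (read(4)): returned 'Z2T2', offset=9
After 5 (read(6)): returned '3EVTPO', offset=15
After 6 (read(8)): returned '0S9486F', offset=22
After 7 (read(2)): returned '', offset=22
After 8 (tell()): offset=22
After 9 (seek(12, SET)): offset=12
After 10 (tell()): offset=12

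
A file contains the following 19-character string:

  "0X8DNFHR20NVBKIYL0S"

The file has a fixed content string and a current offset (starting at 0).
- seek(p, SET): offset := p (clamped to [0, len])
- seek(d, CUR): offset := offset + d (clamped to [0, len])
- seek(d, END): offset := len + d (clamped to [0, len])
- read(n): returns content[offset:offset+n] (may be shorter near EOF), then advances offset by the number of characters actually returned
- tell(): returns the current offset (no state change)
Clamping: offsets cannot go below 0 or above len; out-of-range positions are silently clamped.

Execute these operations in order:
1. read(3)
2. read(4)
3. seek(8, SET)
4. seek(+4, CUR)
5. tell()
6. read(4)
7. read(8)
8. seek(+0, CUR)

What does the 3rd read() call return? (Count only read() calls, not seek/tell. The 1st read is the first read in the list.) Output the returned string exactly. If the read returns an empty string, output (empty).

After 1 (read(3)): returned '0X8', offset=3
After 2 (read(4)): returned 'DNFH', offset=7
After 3 (seek(8, SET)): offset=8
After 4 (seek(+4, CUR)): offset=12
After 5 (tell()): offset=12
After 6 (read(4)): returned 'BKIY', offset=16
After 7 (read(8)): returned 'L0S', offset=19
After 8 (seek(+0, CUR)): offset=19

Answer: BKIY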